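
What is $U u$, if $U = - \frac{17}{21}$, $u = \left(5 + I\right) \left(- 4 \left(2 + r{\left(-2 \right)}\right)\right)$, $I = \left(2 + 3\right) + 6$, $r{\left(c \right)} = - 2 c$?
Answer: $\frac{2176}{7} \approx 310.86$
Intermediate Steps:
$I = 11$ ($I = 5 + 6 = 11$)
$u = -384$ ($u = \left(5 + 11\right) \left(- 4 \left(2 - -4\right)\right) = 16 \left(- 4 \left(2 + 4\right)\right) = 16 \left(\left(-4\right) 6\right) = 16 \left(-24\right) = -384$)
$U = - \frac{17}{21}$ ($U = \left(-17\right) \frac{1}{21} = - \frac{17}{21} \approx -0.80952$)
$U u = \left(- \frac{17}{21}\right) \left(-384\right) = \frac{2176}{7}$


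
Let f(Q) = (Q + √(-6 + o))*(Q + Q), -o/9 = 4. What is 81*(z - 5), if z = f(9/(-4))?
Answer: 3321/8 - 729*I*√42/2 ≈ 415.13 - 2362.2*I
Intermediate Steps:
o = -36 (o = -9*4 = -36)
f(Q) = 2*Q*(Q + I*√42) (f(Q) = (Q + √(-6 - 36))*(Q + Q) = (Q + √(-42))*(2*Q) = (Q + I*√42)*(2*Q) = 2*Q*(Q + I*√42))
z = 81/8 - 9*I*√42/2 (z = 2*(9/(-4))*(9/(-4) + I*√42) = 2*(9*(-¼))*(9*(-¼) + I*√42) = 2*(-9/4)*(-9/4 + I*√42) = 81/8 - 9*I*√42/2 ≈ 10.125 - 29.163*I)
81*(z - 5) = 81*((81/8 - 9*I*√42/2) - 5) = 81*(41/8 - 9*I*√42/2) = 3321/8 - 729*I*√42/2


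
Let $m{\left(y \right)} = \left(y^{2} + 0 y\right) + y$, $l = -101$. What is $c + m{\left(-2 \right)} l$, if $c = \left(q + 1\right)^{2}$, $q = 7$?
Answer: $-138$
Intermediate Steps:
$m{\left(y \right)} = y + y^{2}$ ($m{\left(y \right)} = \left(y^{2} + 0\right) + y = y^{2} + y = y + y^{2}$)
$c = 64$ ($c = \left(7 + 1\right)^{2} = 8^{2} = 64$)
$c + m{\left(-2 \right)} l = 64 + - 2 \left(1 - 2\right) \left(-101\right) = 64 + \left(-2\right) \left(-1\right) \left(-101\right) = 64 + 2 \left(-101\right) = 64 - 202 = -138$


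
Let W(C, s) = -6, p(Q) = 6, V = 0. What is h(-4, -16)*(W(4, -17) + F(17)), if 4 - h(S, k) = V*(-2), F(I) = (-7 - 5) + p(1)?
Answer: -48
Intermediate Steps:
F(I) = -6 (F(I) = (-7 - 5) + 6 = -12 + 6 = -6)
h(S, k) = 4 (h(S, k) = 4 - 0*(-2) = 4 - 1*0 = 4 + 0 = 4)
h(-4, -16)*(W(4, -17) + F(17)) = 4*(-6 - 6) = 4*(-12) = -48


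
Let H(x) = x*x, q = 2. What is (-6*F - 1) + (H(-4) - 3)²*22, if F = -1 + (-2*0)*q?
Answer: 3723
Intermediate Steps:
H(x) = x²
F = -1 (F = -1 - 2*0*2 = -1 + 0*2 = -1 + 0 = -1)
(-6*F - 1) + (H(-4) - 3)²*22 = (-6*(-1) - 1) + ((-4)² - 3)²*22 = (6 - 1) + (16 - 3)²*22 = 5 + 13²*22 = 5 + 169*22 = 5 + 3718 = 3723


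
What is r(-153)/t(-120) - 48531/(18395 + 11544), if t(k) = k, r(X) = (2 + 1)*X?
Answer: 377061/171080 ≈ 2.2040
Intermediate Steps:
r(X) = 3*X
r(-153)/t(-120) - 48531/(18395 + 11544) = (3*(-153))/(-120) - 48531/(18395 + 11544) = -459*(-1/120) - 48531/29939 = 153/40 - 48531*1/29939 = 153/40 - 6933/4277 = 377061/171080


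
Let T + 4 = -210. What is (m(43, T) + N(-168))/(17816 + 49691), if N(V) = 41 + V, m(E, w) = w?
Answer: -31/6137 ≈ -0.0050513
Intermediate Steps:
T = -214 (T = -4 - 210 = -214)
(m(43, T) + N(-168))/(17816 + 49691) = (-214 + (41 - 168))/(17816 + 49691) = (-214 - 127)/67507 = -341*1/67507 = -31/6137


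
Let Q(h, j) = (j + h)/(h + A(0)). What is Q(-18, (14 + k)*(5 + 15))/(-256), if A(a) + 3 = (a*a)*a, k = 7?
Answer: 67/896 ≈ 0.074777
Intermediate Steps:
A(a) = -3 + a³ (A(a) = -3 + (a*a)*a = -3 + a²*a = -3 + a³)
Q(h, j) = (h + j)/(-3 + h) (Q(h, j) = (j + h)/(h + (-3 + 0³)) = (h + j)/(h + (-3 + 0)) = (h + j)/(h - 3) = (h + j)/(-3 + h))
Q(-18, (14 + k)*(5 + 15))/(-256) = ((-18 + (14 + 7)*(5 + 15))/(-3 - 18))/(-256) = ((-18 + 21*20)/(-21))*(-1/256) = -(-18 + 420)/21*(-1/256) = -1/21*402*(-1/256) = -134/7*(-1/256) = 67/896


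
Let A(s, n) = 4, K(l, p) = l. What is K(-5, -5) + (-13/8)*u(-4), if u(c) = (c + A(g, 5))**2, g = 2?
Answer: -5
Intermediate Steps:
u(c) = (4 + c)**2 (u(c) = (c + 4)**2 = (4 + c)**2)
K(-5, -5) + (-13/8)*u(-4) = -5 + (-13/8)*(4 - 4)**2 = -5 - 13*1/8*0**2 = -5 - 13/8*0 = -5 + 0 = -5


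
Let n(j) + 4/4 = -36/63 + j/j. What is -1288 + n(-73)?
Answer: -9020/7 ≈ -1288.6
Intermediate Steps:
n(j) = -4/7 (n(j) = -1 + (-36/63 + j/j) = -1 + (-36*1/63 + 1) = -1 + (-4/7 + 1) = -1 + 3/7 = -4/7)
-1288 + n(-73) = -1288 - 4/7 = -9020/7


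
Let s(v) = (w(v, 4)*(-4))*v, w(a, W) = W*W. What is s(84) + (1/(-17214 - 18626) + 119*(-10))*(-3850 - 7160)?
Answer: 46937943117/3584 ≈ 1.3097e+7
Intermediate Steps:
w(a, W) = W²
s(v) = -64*v (s(v) = (4²*(-4))*v = (16*(-4))*v = -64*v)
s(84) + (1/(-17214 - 18626) + 119*(-10))*(-3850 - 7160) = -64*84 + (1/(-17214 - 18626) + 119*(-10))*(-3850 - 7160) = -5376 + (1/(-35840) - 1190)*(-11010) = -5376 + (-1/35840 - 1190)*(-11010) = -5376 - 42649601/35840*(-11010) = -5376 + 46957210701/3584 = 46937943117/3584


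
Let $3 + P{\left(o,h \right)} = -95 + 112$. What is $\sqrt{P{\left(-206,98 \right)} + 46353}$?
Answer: $\sqrt{46367} \approx 215.33$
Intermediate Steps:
$P{\left(o,h \right)} = 14$ ($P{\left(o,h \right)} = -3 + \left(-95 + 112\right) = -3 + 17 = 14$)
$\sqrt{P{\left(-206,98 \right)} + 46353} = \sqrt{14 + 46353} = \sqrt{46367}$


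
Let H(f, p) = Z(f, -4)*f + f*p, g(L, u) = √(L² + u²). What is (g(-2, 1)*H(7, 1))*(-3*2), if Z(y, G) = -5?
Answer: 168*√5 ≈ 375.66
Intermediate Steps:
H(f, p) = -5*f + f*p
(g(-2, 1)*H(7, 1))*(-3*2) = (√((-2)² + 1²)*(7*(-5 + 1)))*(-3*2) = (√(4 + 1)*(7*(-4)))*(-6) = (√5*(-28))*(-6) = -28*√5*(-6) = 168*√5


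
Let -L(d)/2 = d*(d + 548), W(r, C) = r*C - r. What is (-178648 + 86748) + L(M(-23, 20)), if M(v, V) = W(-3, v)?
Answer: -181180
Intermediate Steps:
W(r, C) = -r + C*r (W(r, C) = C*r - r = -r + C*r)
M(v, V) = 3 - 3*v (M(v, V) = -3*(-1 + v) = 3 - 3*v)
L(d) = -2*d*(548 + d) (L(d) = -2*d*(d + 548) = -2*d*(548 + d))
(-178648 + 86748) + L(M(-23, 20)) = (-178648 + 86748) - 2*(3 - 3*(-23))*(548 + (3 - 3*(-23))) = -91900 - 2*(3 + 69)*(548 + (3 + 69)) = -91900 - 2*72*(548 + 72) = -91900 - 2*72*620 = -91900 - 89280 = -181180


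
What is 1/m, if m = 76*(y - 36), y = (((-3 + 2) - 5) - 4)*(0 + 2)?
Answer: -1/4256 ≈ -0.00023496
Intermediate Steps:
y = -20 (y = ((-1 - 5) - 4)*2 = (-6 - 4)*2 = -10*2 = -20)
m = -4256 (m = 76*(-20 - 36) = 76*(-56) = -4256)
1/m = 1/(-4256) = -1/4256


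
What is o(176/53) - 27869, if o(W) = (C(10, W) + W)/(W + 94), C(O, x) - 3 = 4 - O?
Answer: -143748285/5158 ≈ -27869.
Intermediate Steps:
C(O, x) = 7 - O (C(O, x) = 3 + (4 - O) = 7 - O)
o(W) = (-3 + W)/(94 + W) (o(W) = ((7 - 1*10) + W)/(W + 94) = ((7 - 10) + W)/(94 + W) = (-3 + W)/(94 + W))
o(176/53) - 27869 = (-3 + 176/53)/(94 + 176/53) - 27869 = (17/53)/(5158/53) - 27869 = (53/5158)*(17/53) - 27869 = 17/5158 - 27869 = -143748285/5158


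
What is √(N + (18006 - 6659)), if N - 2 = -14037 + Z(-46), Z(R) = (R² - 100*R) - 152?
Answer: 2*√969 ≈ 62.258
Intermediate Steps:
Z(R) = -152 + R² - 100*R
N = -7471 (N = 2 + (-14037 + (-152 + (-46)² - 100*(-46))) = 2 + (-14037 + (-152 + 2116 + 4600)) = 2 + (-14037 + 6564) = 2 - 7473 = -7471)
√(N + (18006 - 6659)) = √(-7471 + (18006 - 6659)) = √(-7471 + 11347) = √3876 = 2*√969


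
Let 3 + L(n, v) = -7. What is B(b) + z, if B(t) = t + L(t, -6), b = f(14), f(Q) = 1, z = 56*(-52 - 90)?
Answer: -7961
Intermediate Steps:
z = -7952 (z = 56*(-142) = -7952)
L(n, v) = -10 (L(n, v) = -3 - 7 = -10)
b = 1
B(t) = -10 + t (B(t) = t - 10 = -10 + t)
B(b) + z = (-10 + 1) - 7952 = -9 - 7952 = -7961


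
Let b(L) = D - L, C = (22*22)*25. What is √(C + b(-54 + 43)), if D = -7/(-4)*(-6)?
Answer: 3*√5378/2 ≈ 110.00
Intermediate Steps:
D = -21/2 (D = -7*(-¼)*(-6) = (7/4)*(-6) = -21/2 ≈ -10.500)
C = 12100 (C = 484*25 = 12100)
b(L) = -21/2 - L
√(C + b(-54 + 43)) = √(12100 + (-21/2 - (-54 + 43))) = √(12100 + (-21/2 - 1*(-11))) = √(12100 + (-21/2 + 11)) = √(12100 + ½) = √(24201/2) = 3*√5378/2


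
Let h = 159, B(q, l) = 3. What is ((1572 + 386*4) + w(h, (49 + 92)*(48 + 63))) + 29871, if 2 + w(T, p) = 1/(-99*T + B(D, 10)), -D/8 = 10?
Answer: 519117929/15738 ≈ 32985.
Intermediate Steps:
D = -80 (D = -8*10 = -80)
w(T, p) = -2 + 1/(3 - 99*T) (w(T, p) = -2 + 1/(-99*T + 3) = -2 + 1/(3 - 99*T))
((1572 + 386*4) + w(h, (49 + 92)*(48 + 63))) + 29871 = ((1572 + 386*4) + (5 - 198*159)/(3*(-1 + 33*159))) + 29871 = ((1572 + 1544) + (5 - 31482)/(3*(-1 + 5247))) + 29871 = (3116 + (⅓)*(-31477)/5246) + 29871 = (3116 + (⅓)*(1/5246)*(-31477)) + 29871 = (3116 - 31477/15738) + 29871 = 49008131/15738 + 29871 = 519117929/15738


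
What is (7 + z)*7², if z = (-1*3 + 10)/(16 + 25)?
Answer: 14406/41 ≈ 351.37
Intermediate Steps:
z = 7/41 (z = (-3 + 10)/41 = 7*(1/41) = 7/41 ≈ 0.17073)
(7 + z)*7² = (7 + 7/41)*7² = (294/41)*49 = 14406/41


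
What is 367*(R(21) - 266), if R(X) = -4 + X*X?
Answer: 62757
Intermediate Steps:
R(X) = -4 + X²
367*(R(21) - 266) = 367*((-4 + 21²) - 266) = 367*((-4 + 441) - 266) = 367*(437 - 266) = 367*171 = 62757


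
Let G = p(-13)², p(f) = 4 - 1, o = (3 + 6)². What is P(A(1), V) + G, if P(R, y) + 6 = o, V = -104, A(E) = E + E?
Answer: 84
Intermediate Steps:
A(E) = 2*E
o = 81 (o = 9² = 81)
p(f) = 3
P(R, y) = 75 (P(R, y) = -6 + 81 = 75)
G = 9 (G = 3² = 9)
P(A(1), V) + G = 75 + 9 = 84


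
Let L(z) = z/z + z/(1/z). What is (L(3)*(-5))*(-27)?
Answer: 1350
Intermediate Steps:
L(z) = 1 + z² (L(z) = 1 + z*z = 1 + z²)
(L(3)*(-5))*(-27) = ((1 + 3²)*(-5))*(-27) = ((1 + 9)*(-5))*(-27) = (10*(-5))*(-27) = -50*(-27) = 1350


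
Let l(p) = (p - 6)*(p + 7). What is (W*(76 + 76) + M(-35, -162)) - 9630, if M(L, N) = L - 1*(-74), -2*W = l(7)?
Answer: -10655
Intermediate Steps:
l(p) = (-6 + p)*(7 + p)
W = -7 (W = -(-42 + 7 + 7²)/2 = -(-42 + 7 + 49)/2 = -½*14 = -7)
M(L, N) = 74 + L (M(L, N) = L + 74 = 74 + L)
(W*(76 + 76) + M(-35, -162)) - 9630 = (-7*(76 + 76) + (74 - 35)) - 9630 = (-7*152 + 39) - 9630 = (-1064 + 39) - 9630 = -1025 - 9630 = -10655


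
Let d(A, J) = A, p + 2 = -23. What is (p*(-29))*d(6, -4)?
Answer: 4350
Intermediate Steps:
p = -25 (p = -2 - 23 = -25)
(p*(-29))*d(6, -4) = -25*(-29)*6 = 725*6 = 4350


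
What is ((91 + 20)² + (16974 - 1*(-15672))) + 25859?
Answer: 70826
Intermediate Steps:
((91 + 20)² + (16974 - 1*(-15672))) + 25859 = (111² + (16974 + 15672)) + 25859 = (12321 + 32646) + 25859 = 44967 + 25859 = 70826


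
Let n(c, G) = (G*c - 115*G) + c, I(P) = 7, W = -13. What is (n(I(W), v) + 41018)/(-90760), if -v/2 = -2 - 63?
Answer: -5397/18152 ≈ -0.29732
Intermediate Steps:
v = 130 (v = -2*(-2 - 63) = -2*(-65) = 130)
n(c, G) = c - 115*G + G*c (n(c, G) = (-115*G + G*c) + c = c - 115*G + G*c)
(n(I(W), v) + 41018)/(-90760) = ((7 - 115*130 + 130*7) + 41018)/(-90760) = ((7 - 14950 + 910) + 41018)*(-1/90760) = (-14033 + 41018)*(-1/90760) = 26985*(-1/90760) = -5397/18152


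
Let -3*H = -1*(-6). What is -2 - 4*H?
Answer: 6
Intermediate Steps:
H = -2 (H = -(-1)*(-6)/3 = -⅓*6 = -2)
-2 - 4*H = -2 - 4*(-2) = -2 + 8 = 6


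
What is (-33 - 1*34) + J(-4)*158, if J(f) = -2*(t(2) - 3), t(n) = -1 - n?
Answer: 1829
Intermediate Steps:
J(f) = 12 (J(f) = -2*((-1 - 1*2) - 3) = -2*((-1 - 2) - 3) = -2*(-3 - 3) = -2*(-6) = 12)
(-33 - 1*34) + J(-4)*158 = (-33 - 1*34) + 12*158 = (-33 - 34) + 1896 = -67 + 1896 = 1829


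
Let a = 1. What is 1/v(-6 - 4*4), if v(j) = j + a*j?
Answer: -1/44 ≈ -0.022727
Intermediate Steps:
v(j) = 2*j (v(j) = j + 1*j = j + j = 2*j)
1/v(-6 - 4*4) = 1/(2*(-6 - 4*4)) = 1/(2*(-6 - 16)) = 1/(2*(-22)) = 1/(-44) = -1/44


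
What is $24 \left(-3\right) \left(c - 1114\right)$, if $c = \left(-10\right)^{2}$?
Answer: $73008$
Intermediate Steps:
$c = 100$
$24 \left(-3\right) \left(c - 1114\right) = 24 \left(-3\right) \left(100 - 1114\right) = \left(-72\right) \left(-1014\right) = 73008$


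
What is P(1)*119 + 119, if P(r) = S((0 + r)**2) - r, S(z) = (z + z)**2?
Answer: 476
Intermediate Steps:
S(z) = 4*z**2 (S(z) = (2*z)**2 = 4*z**2)
P(r) = -r + 4*r**4 (P(r) = 4*((0 + r)**2)**2 - r = 4*(r**2)**2 - r = 4*r**4 - r = -r + 4*r**4)
P(1)*119 + 119 = (-1*1 + 4*1**4)*119 + 119 = (-1 + 4*1)*119 + 119 = (-1 + 4)*119 + 119 = 3*119 + 119 = 357 + 119 = 476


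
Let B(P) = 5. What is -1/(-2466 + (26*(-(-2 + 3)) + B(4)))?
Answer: 1/2487 ≈ 0.00040209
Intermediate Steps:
-1/(-2466 + (26*(-(-2 + 3)) + B(4))) = -1/(-2466 + (26*(-(-2 + 3)) + 5)) = -1/(-2466 + (26*(-1*1) + 5)) = -1/(-2466 + (26*(-1) + 5)) = -1/(-2466 + (-26 + 5)) = -1/(-2466 - 21) = -1/(-2487) = -1*(-1/2487) = 1/2487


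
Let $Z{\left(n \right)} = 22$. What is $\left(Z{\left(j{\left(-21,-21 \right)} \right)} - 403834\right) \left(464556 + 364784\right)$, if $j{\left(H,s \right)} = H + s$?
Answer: $-334897444080$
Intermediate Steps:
$\left(Z{\left(j{\left(-21,-21 \right)} \right)} - 403834\right) \left(464556 + 364784\right) = \left(22 - 403834\right) \left(464556 + 364784\right) = \left(-403812\right) 829340 = -334897444080$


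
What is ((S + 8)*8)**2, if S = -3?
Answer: 1600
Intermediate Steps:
((S + 8)*8)**2 = ((-3 + 8)*8)**2 = (5*8)**2 = 40**2 = 1600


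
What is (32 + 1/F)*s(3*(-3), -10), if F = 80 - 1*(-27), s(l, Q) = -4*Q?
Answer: 137000/107 ≈ 1280.4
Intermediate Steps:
F = 107 (F = 80 + 27 = 107)
(32 + 1/F)*s(3*(-3), -10) = (32 + 1/107)*(-4*(-10)) = (32 + 1/107)*40 = (3425/107)*40 = 137000/107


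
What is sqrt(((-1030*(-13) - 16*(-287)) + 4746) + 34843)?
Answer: sqrt(57571) ≈ 239.94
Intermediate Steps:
sqrt(((-1030*(-13) - 16*(-287)) + 4746) + 34843) = sqrt(((13390 + 4592) + 4746) + 34843) = sqrt((17982 + 4746) + 34843) = sqrt(22728 + 34843) = sqrt(57571)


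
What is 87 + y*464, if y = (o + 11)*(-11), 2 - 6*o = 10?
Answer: -147755/3 ≈ -49252.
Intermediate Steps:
o = -4/3 (o = ⅓ - ⅙*10 = ⅓ - 5/3 = -4/3 ≈ -1.3333)
y = -319/3 (y = (-4/3 + 11)*(-11) = (29/3)*(-11) = -319/3 ≈ -106.33)
87 + y*464 = 87 - 319/3*464 = 87 - 148016/3 = -147755/3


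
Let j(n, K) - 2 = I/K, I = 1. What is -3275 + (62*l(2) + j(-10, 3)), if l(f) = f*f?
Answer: -9074/3 ≈ -3024.7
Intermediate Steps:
j(n, K) = 2 + 1/K
l(f) = f**2
-3275 + (62*l(2) + j(-10, 3)) = -3275 + (62*2**2 + (2 + 1/3)) = -3275 + (62*4 + (2 + 1/3)) = -3275 + (248 + 7/3) = -3275 + 751/3 = -9074/3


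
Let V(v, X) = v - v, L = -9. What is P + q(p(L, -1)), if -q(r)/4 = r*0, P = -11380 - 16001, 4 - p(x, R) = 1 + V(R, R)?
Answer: -27381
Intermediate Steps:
V(v, X) = 0
p(x, R) = 3 (p(x, R) = 4 - (1 + 0) = 4 - 1*1 = 4 - 1 = 3)
P = -27381
q(r) = 0 (q(r) = -4*r*0 = -4*0 = 0)
P + q(p(L, -1)) = -27381 + 0 = -27381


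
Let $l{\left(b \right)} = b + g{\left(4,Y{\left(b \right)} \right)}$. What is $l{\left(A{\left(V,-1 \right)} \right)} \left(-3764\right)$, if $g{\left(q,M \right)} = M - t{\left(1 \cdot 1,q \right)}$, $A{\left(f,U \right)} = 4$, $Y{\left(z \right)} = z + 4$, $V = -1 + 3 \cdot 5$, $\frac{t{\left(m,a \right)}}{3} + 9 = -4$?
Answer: $-191964$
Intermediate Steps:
$t{\left(m,a \right)} = -39$ ($t{\left(m,a \right)} = -27 + 3 \left(-4\right) = -27 - 12 = -39$)
$V = 14$ ($V = -1 + 15 = 14$)
$Y{\left(z \right)} = 4 + z$
$g{\left(q,M \right)} = 39 + M$ ($g{\left(q,M \right)} = M - -39 = M + 39 = 39 + M$)
$l{\left(b \right)} = 43 + 2 b$ ($l{\left(b \right)} = b + \left(39 + \left(4 + b\right)\right) = b + \left(43 + b\right) = 43 + 2 b$)
$l{\left(A{\left(V,-1 \right)} \right)} \left(-3764\right) = \left(43 + 2 \cdot 4\right) \left(-3764\right) = \left(43 + 8\right) \left(-3764\right) = 51 \left(-3764\right) = -191964$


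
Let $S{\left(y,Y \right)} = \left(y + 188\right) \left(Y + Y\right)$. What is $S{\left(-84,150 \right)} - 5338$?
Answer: $25862$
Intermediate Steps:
$S{\left(y,Y \right)} = 2 Y \left(188 + y\right)$ ($S{\left(y,Y \right)} = \left(188 + y\right) 2 Y = 2 Y \left(188 + y\right)$)
$S{\left(-84,150 \right)} - 5338 = 2 \cdot 150 \left(188 - 84\right) - 5338 = 2 \cdot 150 \cdot 104 - 5338 = 31200 - 5338 = 25862$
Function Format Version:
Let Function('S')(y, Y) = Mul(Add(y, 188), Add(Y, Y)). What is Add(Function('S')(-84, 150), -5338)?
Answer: 25862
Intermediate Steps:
Function('S')(y, Y) = Mul(2, Y, Add(188, y)) (Function('S')(y, Y) = Mul(Add(188, y), Mul(2, Y)) = Mul(2, Y, Add(188, y)))
Add(Function('S')(-84, 150), -5338) = Add(Mul(2, 150, Add(188, -84)), -5338) = Add(Mul(2, 150, 104), -5338) = Add(31200, -5338) = 25862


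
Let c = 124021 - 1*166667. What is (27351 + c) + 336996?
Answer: 321701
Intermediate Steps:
c = -42646 (c = 124021 - 166667 = -42646)
(27351 + c) + 336996 = (27351 - 42646) + 336996 = -15295 + 336996 = 321701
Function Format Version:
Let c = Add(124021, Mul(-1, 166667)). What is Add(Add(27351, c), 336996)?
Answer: 321701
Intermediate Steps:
c = -42646 (c = Add(124021, -166667) = -42646)
Add(Add(27351, c), 336996) = Add(Add(27351, -42646), 336996) = Add(-15295, 336996) = 321701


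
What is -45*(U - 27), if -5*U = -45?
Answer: 810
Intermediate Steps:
U = 9 (U = -⅕*(-45) = 9)
-45*(U - 27) = -45*(9 - 27) = -45*(-18) = 810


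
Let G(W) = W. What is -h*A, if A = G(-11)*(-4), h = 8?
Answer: -352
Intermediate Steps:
A = 44 (A = -11*(-4) = 44)
-h*A = -8*44 = -1*352 = -352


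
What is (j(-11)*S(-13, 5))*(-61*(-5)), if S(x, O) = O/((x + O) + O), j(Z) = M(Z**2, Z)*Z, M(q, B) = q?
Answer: 2029775/3 ≈ 6.7659e+5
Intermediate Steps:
j(Z) = Z**3 (j(Z) = Z**2*Z = Z**3)
S(x, O) = O/(x + 2*O) (S(x, O) = O/((O + x) + O) = O/(x + 2*O))
(j(-11)*S(-13, 5))*(-61*(-5)) = ((-11)**3*(5/(-13 + 2*5)))*(-61*(-5)) = -6655/(-13 + 10)*305 = -6655/(-3)*305 = -6655*(-1)/3*305 = -1331*(-5/3)*305 = (6655/3)*305 = 2029775/3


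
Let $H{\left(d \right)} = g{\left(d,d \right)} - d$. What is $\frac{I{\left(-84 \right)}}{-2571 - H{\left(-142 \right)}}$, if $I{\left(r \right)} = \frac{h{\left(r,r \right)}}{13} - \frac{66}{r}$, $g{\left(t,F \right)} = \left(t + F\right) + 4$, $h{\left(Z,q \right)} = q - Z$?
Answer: $- \frac{11}{34062} \approx -0.00032294$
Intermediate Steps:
$g{\left(t,F \right)} = 4 + F + t$ ($g{\left(t,F \right)} = \left(F + t\right) + 4 = 4 + F + t$)
$H{\left(d \right)} = 4 + d$ ($H{\left(d \right)} = \left(4 + d + d\right) - d = \left(4 + 2 d\right) - d = 4 + d$)
$I{\left(r \right)} = - \frac{66}{r}$ ($I{\left(r \right)} = \frac{r - r}{13} - \frac{66}{r} = 0 \cdot \frac{1}{13} - \frac{66}{r} = 0 - \frac{66}{r} = - \frac{66}{r}$)
$\frac{I{\left(-84 \right)}}{-2571 - H{\left(-142 \right)}} = \frac{\left(-66\right) \frac{1}{-84}}{-2571 - \left(4 - 142\right)} = \frac{\left(-66\right) \left(- \frac{1}{84}\right)}{-2571 - -138} = \frac{11}{14 \left(-2571 + 138\right)} = \frac{11}{14 \left(-2433\right)} = \frac{11}{14} \left(- \frac{1}{2433}\right) = - \frac{11}{34062}$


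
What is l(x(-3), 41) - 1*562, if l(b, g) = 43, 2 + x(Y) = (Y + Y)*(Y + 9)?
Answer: -519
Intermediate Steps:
x(Y) = -2 + 2*Y*(9 + Y) (x(Y) = -2 + (Y + Y)*(Y + 9) = -2 + (2*Y)*(9 + Y) = -2 + 2*Y*(9 + Y))
l(x(-3), 41) - 1*562 = 43 - 1*562 = 43 - 562 = -519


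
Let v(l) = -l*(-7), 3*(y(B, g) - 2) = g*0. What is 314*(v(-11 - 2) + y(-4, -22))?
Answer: -27946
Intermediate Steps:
y(B, g) = 2 (y(B, g) = 2 + (g*0)/3 = 2 + (⅓)*0 = 2 + 0 = 2)
v(l) = 7*l (v(l) = -(-7)*l = 7*l)
314*(v(-11 - 2) + y(-4, -22)) = 314*(7*(-11 - 2) + 2) = 314*(7*(-13) + 2) = 314*(-91 + 2) = 314*(-89) = -27946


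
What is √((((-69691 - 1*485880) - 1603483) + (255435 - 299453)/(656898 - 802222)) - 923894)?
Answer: I*√16277243183189354/72662 ≈ 1755.8*I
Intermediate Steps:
√((((-69691 - 1*485880) - 1603483) + (255435 - 299453)/(656898 - 802222)) - 923894) = √((((-69691 - 485880) - 1603483) - 44018/(-145324)) - 923894) = √(((-555571 - 1603483) - 44018*(-1/145324)) - 923894) = √((-2159054 + 22009/72662) - 923894) = √(-156881159739/72662 - 923894) = √(-224013145567/72662) = I*√16277243183189354/72662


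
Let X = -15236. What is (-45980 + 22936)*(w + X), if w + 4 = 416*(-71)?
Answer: 1031818144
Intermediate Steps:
w = -29540 (w = -4 + 416*(-71) = -4 - 29536 = -29540)
(-45980 + 22936)*(w + X) = (-45980 + 22936)*(-29540 - 15236) = -23044*(-44776) = 1031818144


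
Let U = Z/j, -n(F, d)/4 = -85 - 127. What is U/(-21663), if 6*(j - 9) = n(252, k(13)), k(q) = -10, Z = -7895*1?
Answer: 7895/3256671 ≈ 0.0024243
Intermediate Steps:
Z = -7895
n(F, d) = 848 (n(F, d) = -4*(-85 - 127) = -4*(-212) = 848)
j = 451/3 (j = 9 + (1/6)*848 = 9 + 424/3 = 451/3 ≈ 150.33)
U = -23685/451 (U = -7895/451/3 = -7895*3/451 = -23685/451 ≈ -52.517)
U/(-21663) = -23685/451/(-21663) = -23685/451*(-1/21663) = 7895/3256671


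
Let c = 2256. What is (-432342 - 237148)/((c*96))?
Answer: -334745/108288 ≈ -3.0912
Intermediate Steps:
(-432342 - 237148)/((c*96)) = (-432342 - 237148)/((2256*96)) = -669490/216576 = -669490*1/216576 = -334745/108288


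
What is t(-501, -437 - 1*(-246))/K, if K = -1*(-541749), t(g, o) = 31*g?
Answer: -5177/180583 ≈ -0.028668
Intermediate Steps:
K = 541749
t(-501, -437 - 1*(-246))/K = (31*(-501))/541749 = -15531*1/541749 = -5177/180583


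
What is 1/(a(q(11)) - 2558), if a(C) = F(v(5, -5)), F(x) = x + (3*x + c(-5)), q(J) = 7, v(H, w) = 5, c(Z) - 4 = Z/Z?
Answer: -1/2533 ≈ -0.00039479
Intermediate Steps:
c(Z) = 5 (c(Z) = 4 + Z/Z = 4 + 1 = 5)
F(x) = 5 + 4*x (F(x) = x + (3*x + 5) = x + (5 + 3*x) = 5 + 4*x)
a(C) = 25 (a(C) = 5 + 4*5 = 5 + 20 = 25)
1/(a(q(11)) - 2558) = 1/(25 - 2558) = 1/(-2533) = -1/2533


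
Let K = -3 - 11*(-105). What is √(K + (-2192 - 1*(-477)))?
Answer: I*√563 ≈ 23.728*I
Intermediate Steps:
K = 1152 (K = -3 + 1155 = 1152)
√(K + (-2192 - 1*(-477))) = √(1152 + (-2192 - 1*(-477))) = √(1152 + (-2192 + 477)) = √(1152 - 1715) = √(-563) = I*√563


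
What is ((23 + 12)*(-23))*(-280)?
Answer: 225400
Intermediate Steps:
((23 + 12)*(-23))*(-280) = (35*(-23))*(-280) = -805*(-280) = 225400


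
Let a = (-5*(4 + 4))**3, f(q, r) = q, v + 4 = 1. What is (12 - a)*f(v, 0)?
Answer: -192036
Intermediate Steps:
v = -3 (v = -4 + 1 = -3)
a = -64000 (a = (-5*8)**3 = (-40)**3 = -64000)
(12 - a)*f(v, 0) = (12 - 1*(-64000))*(-3) = (12 + 64000)*(-3) = 64012*(-3) = -192036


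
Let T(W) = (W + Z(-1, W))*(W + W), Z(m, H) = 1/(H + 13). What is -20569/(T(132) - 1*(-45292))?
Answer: -9715/37852 ≈ -0.25666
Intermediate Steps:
Z(m, H) = 1/(13 + H)
T(W) = 2*W*(W + 1/(13 + W)) (T(W) = (W + 1/(13 + W))*(W + W) = (W + 1/(13 + W))*(2*W) = 2*W*(W + 1/(13 + W)))
-20569/(T(132) - 1*(-45292)) = -20569/(2*132*(1 + 132*(13 + 132))/(13 + 132) - 1*(-45292)) = -20569/(2*132*(1 + 132*145)/145 + 45292) = -20569/(2*132*(1/145)*(1 + 19140) + 45292) = -20569/(2*132*(1/145)*19141 + 45292) = -20569/(5053224/145 + 45292) = -20569/11620564/145 = -20569*145/11620564 = -9715/37852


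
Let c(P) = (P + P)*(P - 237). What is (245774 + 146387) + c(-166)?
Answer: 525957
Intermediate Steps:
c(P) = 2*P*(-237 + P) (c(P) = (2*P)*(-237 + P) = 2*P*(-237 + P))
(245774 + 146387) + c(-166) = (245774 + 146387) + 2*(-166)*(-237 - 166) = 392161 + 2*(-166)*(-403) = 392161 + 133796 = 525957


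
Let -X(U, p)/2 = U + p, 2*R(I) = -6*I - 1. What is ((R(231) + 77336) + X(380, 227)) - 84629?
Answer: -18401/2 ≈ -9200.5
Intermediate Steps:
R(I) = -½ - 3*I (R(I) = (-6*I - 1)/2 = (-1 - 6*I)/2 = -½ - 3*I)
X(U, p) = -2*U - 2*p (X(U, p) = -2*(U + p) = -2*U - 2*p)
((R(231) + 77336) + X(380, 227)) - 84629 = (((-½ - 3*231) + 77336) + (-2*380 - 2*227)) - 84629 = (((-½ - 693) + 77336) + (-760 - 454)) - 84629 = ((-1387/2 + 77336) - 1214) - 84629 = (153285/2 - 1214) - 84629 = 150857/2 - 84629 = -18401/2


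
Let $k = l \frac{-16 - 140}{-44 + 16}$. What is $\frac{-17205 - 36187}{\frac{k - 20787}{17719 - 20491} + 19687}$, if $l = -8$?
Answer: $- \frac{345339456}{127384123} \approx -2.711$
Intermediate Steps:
$k = - \frac{312}{7}$ ($k = - 8 \frac{-16 - 140}{-44 + 16} = - 8 \left(- \frac{156}{-28}\right) = - 8 \left(\left(-156\right) \left(- \frac{1}{28}\right)\right) = \left(-8\right) \frac{39}{7} = - \frac{312}{7} \approx -44.571$)
$\frac{-17205 - 36187}{\frac{k - 20787}{17719 - 20491} + 19687} = \frac{-17205 - 36187}{\frac{- \frac{312}{7} - 20787}{17719 - 20491} + 19687} = - \frac{53392}{- \frac{145821}{7 \left(-2772\right)} + 19687} = - \frac{53392}{\left(- \frac{145821}{7}\right) \left(- \frac{1}{2772}\right) + 19687} = - \frac{53392}{\frac{48607}{6468} + 19687} = - \frac{53392}{\frac{127384123}{6468}} = \left(-53392\right) \frac{6468}{127384123} = - \frac{345339456}{127384123}$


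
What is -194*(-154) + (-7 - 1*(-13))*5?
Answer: 29906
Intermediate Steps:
-194*(-154) + (-7 - 1*(-13))*5 = 29876 + (-7 + 13)*5 = 29876 + 6*5 = 29876 + 30 = 29906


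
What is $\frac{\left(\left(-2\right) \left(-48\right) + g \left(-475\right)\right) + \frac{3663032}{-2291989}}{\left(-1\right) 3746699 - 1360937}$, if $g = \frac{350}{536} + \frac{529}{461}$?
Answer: $\frac{215445063822649}{1446332641693838192} \approx 0.00014896$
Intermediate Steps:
$g = \frac{222447}{123548}$ ($g = 350 \cdot \frac{1}{536} + 529 \cdot \frac{1}{461} = \frac{175}{268} + \frac{529}{461} = \frac{222447}{123548} \approx 1.8005$)
$\frac{\left(\left(-2\right) \left(-48\right) + g \left(-475\right)\right) + \frac{3663032}{-2291989}}{\left(-1\right) 3746699 - 1360937} = \frac{\left(\left(-2\right) \left(-48\right) + \frac{222447}{123548} \left(-475\right)\right) + \frac{3663032}{-2291989}}{\left(-1\right) 3746699 - 1360937} = \frac{\left(96 - \frac{105662325}{123548}\right) + 3663032 \left(- \frac{1}{2291989}\right)}{-3746699 - 1360937} = \frac{- \frac{93801717}{123548} - \frac{3663032}{2291989}}{-5107636} = \left(- \frac{215445063822649}{283170656972}\right) \left(- \frac{1}{5107636}\right) = \frac{215445063822649}{1446332641693838192}$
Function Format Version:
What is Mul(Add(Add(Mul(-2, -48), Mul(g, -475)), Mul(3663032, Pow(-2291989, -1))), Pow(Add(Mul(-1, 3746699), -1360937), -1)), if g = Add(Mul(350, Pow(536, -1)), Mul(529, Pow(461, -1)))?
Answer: Rational(215445063822649, 1446332641693838192) ≈ 0.00014896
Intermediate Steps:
g = Rational(222447, 123548) (g = Add(Mul(350, Rational(1, 536)), Mul(529, Rational(1, 461))) = Add(Rational(175, 268), Rational(529, 461)) = Rational(222447, 123548) ≈ 1.8005)
Mul(Add(Add(Mul(-2, -48), Mul(g, -475)), Mul(3663032, Pow(-2291989, -1))), Pow(Add(Mul(-1, 3746699), -1360937), -1)) = Mul(Add(Add(Mul(-2, -48), Mul(Rational(222447, 123548), -475)), Mul(3663032, Pow(-2291989, -1))), Pow(Add(Mul(-1, 3746699), -1360937), -1)) = Mul(Add(Add(96, Rational(-105662325, 123548)), Mul(3663032, Rational(-1, 2291989))), Pow(Add(-3746699, -1360937), -1)) = Mul(Add(Rational(-93801717, 123548), Rational(-3663032, 2291989)), Pow(-5107636, -1)) = Mul(Rational(-215445063822649, 283170656972), Rational(-1, 5107636)) = Rational(215445063822649, 1446332641693838192)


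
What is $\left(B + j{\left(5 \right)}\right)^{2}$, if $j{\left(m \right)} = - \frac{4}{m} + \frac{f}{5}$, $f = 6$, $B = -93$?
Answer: $\frac{214369}{25} \approx 8574.8$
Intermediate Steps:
$j{\left(m \right)} = \frac{6}{5} - \frac{4}{m}$ ($j{\left(m \right)} = - \frac{4}{m} + \frac{6}{5} = \frac{6}{5} - \frac{4}{m}$)
$\left(B + j{\left(5 \right)}\right)^{2} = \left(-93 + \left(\frac{6}{5} - \frac{4}{5}\right)\right)^{2} = \left(-93 + \frac{2}{5}\right)^{2} = \left(- \frac{463}{5}\right)^{2} = \frac{214369}{25}$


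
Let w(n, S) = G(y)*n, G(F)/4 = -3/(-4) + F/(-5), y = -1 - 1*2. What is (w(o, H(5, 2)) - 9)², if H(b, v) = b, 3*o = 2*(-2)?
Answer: 6561/25 ≈ 262.44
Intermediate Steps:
o = -4/3 (o = (2*(-2))/3 = (⅓)*(-4) = -4/3 ≈ -1.3333)
y = -3 (y = -1 - 2 = -3)
G(F) = 3 - 4*F/5 (G(F) = 4*(-3/(-4) + F/(-5)) = 4*(-3*(-¼) + F*(-⅕)) = 4*(¾ - F/5) = 3 - 4*F/5)
w(n, S) = 27*n/5 (w(n, S) = (3 - ⅘*(-3))*n = (3 + 12/5)*n = 27*n/5)
(w(o, H(5, 2)) - 9)² = ((27/5)*(-4/3) - 9)² = (-36/5 - 9)² = (-81/5)² = 6561/25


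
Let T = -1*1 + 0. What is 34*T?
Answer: -34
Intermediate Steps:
T = -1 (T = -1 + 0 = -1)
34*T = 34*(-1) = -34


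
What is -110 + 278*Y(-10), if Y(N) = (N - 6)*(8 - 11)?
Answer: 13234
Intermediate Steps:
Y(N) = 18 - 3*N (Y(N) = (-6 + N)*(-3) = 18 - 3*N)
-110 + 278*Y(-10) = -110 + 278*(18 - 3*(-10)) = -110 + 278*(18 + 30) = -110 + 278*48 = -110 + 13344 = 13234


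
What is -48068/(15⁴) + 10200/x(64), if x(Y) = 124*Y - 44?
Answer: 34255586/99883125 ≈ 0.34296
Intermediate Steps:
x(Y) = -44 + 124*Y
-48068/(15⁴) + 10200/x(64) = -48068/(15⁴) + 10200/(-44 + 124*64) = -48068/50625 + 10200/(-44 + 7936) = -48068*1/50625 + 10200/7892 = -48068/50625 + 10200*(1/7892) = -48068/50625 + 2550/1973 = 34255586/99883125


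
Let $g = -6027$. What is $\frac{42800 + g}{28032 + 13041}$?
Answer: $\frac{36773}{41073} \approx 0.89531$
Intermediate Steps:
$\frac{42800 + g}{28032 + 13041} = \frac{42800 - 6027}{28032 + 13041} = \frac{36773}{41073}$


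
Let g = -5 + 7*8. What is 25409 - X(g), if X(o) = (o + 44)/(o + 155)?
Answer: 5234159/206 ≈ 25409.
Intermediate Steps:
g = 51 (g = -5 + 56 = 51)
X(o) = (44 + o)/(155 + o)
25409 - X(g) = 25409 - (44 + 51)/(155 + 51) = 25409 - 95/206 = 5234159/206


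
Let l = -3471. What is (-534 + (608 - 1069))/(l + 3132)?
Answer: 995/339 ≈ 2.9351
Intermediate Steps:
(-534 + (608 - 1069))/(l + 3132) = (-534 + (608 - 1069))/(-3471 + 3132) = (-534 - 461)/(-339) = -995*(-1/339) = 995/339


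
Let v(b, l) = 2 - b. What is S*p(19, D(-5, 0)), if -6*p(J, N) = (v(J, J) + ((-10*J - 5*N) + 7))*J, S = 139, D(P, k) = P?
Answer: 462175/6 ≈ 77029.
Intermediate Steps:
p(J, N) = -J*(9 - 11*J - 5*N)/6 (p(J, N) = -((2 - J) + ((-10*J - 5*N) + 7))*J/6 = -((2 - J) + (7 - 10*J - 5*N))*J/6 = -(9 - 11*J - 5*N)*J/6 = -J*(9 - 11*J - 5*N)/6)
S*p(19, D(-5, 0)) = 139*((⅙)*19*(-9 + 5*(-5) + 11*19)) = 139*((⅙)*19*(-9 - 25 + 209)) = 139*((⅙)*19*175) = 139*(3325/6) = 462175/6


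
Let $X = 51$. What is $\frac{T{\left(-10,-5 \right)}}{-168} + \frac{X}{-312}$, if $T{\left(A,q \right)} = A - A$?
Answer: $- \frac{17}{104} \approx -0.16346$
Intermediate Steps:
$T{\left(A,q \right)} = 0$
$\frac{T{\left(-10,-5 \right)}}{-168} + \frac{X}{-312} = \frac{0}{-168} + \frac{51}{-312} = 0 \left(- \frac{1}{168}\right) + 51 \left(- \frac{1}{312}\right) = 0 - \frac{17}{104} = - \frac{17}{104}$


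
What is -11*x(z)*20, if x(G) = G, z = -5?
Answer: 1100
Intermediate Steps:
-11*x(z)*20 = -11*(-5)*20 = 55*20 = 1100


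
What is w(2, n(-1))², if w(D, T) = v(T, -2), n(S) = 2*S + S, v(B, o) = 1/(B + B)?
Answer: 1/36 ≈ 0.027778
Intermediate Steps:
v(B, o) = 1/(2*B)
n(S) = 3*S
w(D, T) = 1/(2*T)
w(2, n(-1))² = (1/(2*((3*(-1)))))² = ((½)/(-3))² = ((½)*(-⅓))² = (-⅙)² = 1/36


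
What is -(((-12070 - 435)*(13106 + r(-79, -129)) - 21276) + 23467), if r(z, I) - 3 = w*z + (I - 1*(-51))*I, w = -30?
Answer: 319388014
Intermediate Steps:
r(z, I) = 3 - 30*z + I*(51 + I) (r(z, I) = 3 + (-30*z + (I - 1*(-51))*I) = 3 + (-30*z + (I + 51)*I) = 3 + (-30*z + (51 + I)*I) = 3 + (-30*z + I*(51 + I)) = 3 - 30*z + I*(51 + I))
-(((-12070 - 435)*(13106 + r(-79, -129)) - 21276) + 23467) = -(((-12070 - 435)*(13106 + (3 + (-129)² - 30*(-79) + 51*(-129))) - 21276) + 23467) = -((-12505*(13106 + (3 + 16641 + 2370 - 6579)) - 21276) + 23467) = -((-12505*(13106 + 12435) - 21276) + 23467) = -((-12505*25541 - 21276) + 23467) = -((-319390205 - 21276) + 23467) = -(-319411481 + 23467) = -1*(-319388014) = 319388014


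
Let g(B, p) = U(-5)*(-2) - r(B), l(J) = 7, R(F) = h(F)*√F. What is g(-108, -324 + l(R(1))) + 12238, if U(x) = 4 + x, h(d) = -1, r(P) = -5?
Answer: 12245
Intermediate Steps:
R(F) = -√F
g(B, p) = 7 (g(B, p) = (4 - 5)*(-2) - 1*(-5) = -1*(-2) + 5 = 2 + 5 = 7)
g(-108, -324 + l(R(1))) + 12238 = 7 + 12238 = 12245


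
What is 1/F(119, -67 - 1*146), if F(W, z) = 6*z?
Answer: -1/1278 ≈ -0.00078247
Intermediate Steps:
1/F(119, -67 - 1*146) = 1/(6*(-67 - 1*146)) = 1/(6*(-67 - 146)) = 1/(6*(-213)) = 1/(-1278) = -1/1278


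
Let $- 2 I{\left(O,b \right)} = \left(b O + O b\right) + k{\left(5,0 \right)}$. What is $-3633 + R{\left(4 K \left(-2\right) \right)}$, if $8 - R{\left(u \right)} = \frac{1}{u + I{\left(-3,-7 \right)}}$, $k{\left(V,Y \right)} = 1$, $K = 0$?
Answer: $- \frac{155873}{43} \approx -3625.0$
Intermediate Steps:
$I{\left(O,b \right)} = - \frac{1}{2} - O b$ ($I{\left(O,b \right)} = - \frac{\left(b O + O b\right) + 1}{2} = - \frac{\left(O b + O b\right) + 1}{2} = - \frac{2 O b + 1}{2} = - \frac{1 + 2 O b}{2} = - \frac{1}{2} - O b$)
$R{\left(u \right)} = 8 - \frac{1}{- \frac{43}{2} + u}$ ($R{\left(u \right)} = 8 - \frac{1}{u - \left(\frac{1}{2} - -21\right)} = 8 - \frac{1}{u - \frac{43}{2}} = 8 - \frac{1}{- \frac{43}{2} + u}$)
$-3633 + R{\left(4 K \left(-2\right) \right)} = -3633 + \frac{2 \left(-173 + 8 \cdot 4 \cdot 0 \left(-2\right)\right)}{-43 + 2 \cdot 4 \cdot 0 \left(-2\right)} = -3633 + \frac{2 \left(-173 + 8 \cdot 0 \left(-2\right)\right)}{-43 + 2 \cdot 0 \left(-2\right)} = -3633 + \frac{2 \left(-173 + 8 \cdot 0\right)}{-43 + 2 \cdot 0} = -3633 + \frac{2 \left(-173 + 0\right)}{-43 + 0} = -3633 + 2 \frac{1}{-43} \left(-173\right) = -3633 + 2 \left(- \frac{1}{43}\right) \left(-173\right) = -3633 + \frac{346}{43} = - \frac{155873}{43}$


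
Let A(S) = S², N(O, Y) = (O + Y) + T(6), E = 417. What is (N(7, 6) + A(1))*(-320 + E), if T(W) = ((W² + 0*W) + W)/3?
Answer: 2716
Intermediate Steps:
T(W) = W/3 + W²/3 (T(W) = ((W² + 0) + W)*(⅓) = (W² + W)*(⅓) = (W + W²)*(⅓) = W/3 + W²/3)
N(O, Y) = 14 + O + Y (N(O, Y) = (O + Y) + (⅓)*6*(1 + 6) = (O + Y) + (⅓)*6*7 = (O + Y) + 14 = 14 + O + Y)
(N(7, 6) + A(1))*(-320 + E) = ((14 + 7 + 6) + 1²)*(-320 + 417) = (27 + 1)*97 = 28*97 = 2716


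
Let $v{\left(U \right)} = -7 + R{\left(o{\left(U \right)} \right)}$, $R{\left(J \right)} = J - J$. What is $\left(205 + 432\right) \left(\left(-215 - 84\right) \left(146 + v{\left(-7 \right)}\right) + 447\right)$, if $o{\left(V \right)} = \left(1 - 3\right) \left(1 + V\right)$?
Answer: $-26189618$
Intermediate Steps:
$o{\left(V \right)} = -2 - 2 V$ ($o{\left(V \right)} = - 2 \left(1 + V\right) = -2 - 2 V$)
$R{\left(J \right)} = 0$
$v{\left(U \right)} = -7$ ($v{\left(U \right)} = -7 + 0 = -7$)
$\left(205 + 432\right) \left(\left(-215 - 84\right) \left(146 + v{\left(-7 \right)}\right) + 447\right) = \left(205 + 432\right) \left(\left(-215 - 84\right) \left(146 - 7\right) + 447\right) = 637 \left(\left(-299\right) 139 + 447\right) = 637 \left(-41561 + 447\right) = 637 \left(-41114\right) = -26189618$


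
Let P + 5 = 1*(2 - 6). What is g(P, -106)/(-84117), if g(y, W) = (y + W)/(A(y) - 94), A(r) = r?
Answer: -115/8664051 ≈ -1.3273e-5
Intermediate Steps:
P = -9 (P = -5 + 1*(2 - 6) = -5 + 1*(-4) = -5 - 4 = -9)
g(y, W) = (W + y)/(-94 + y) (g(y, W) = (y + W)/(y - 94) = (W + y)/(-94 + y))
g(P, -106)/(-84117) = ((-106 - 9)/(-94 - 9))/(-84117) = (-115/(-103))*(-1/84117) = -1/103*(-115)*(-1/84117) = (115/103)*(-1/84117) = -115/8664051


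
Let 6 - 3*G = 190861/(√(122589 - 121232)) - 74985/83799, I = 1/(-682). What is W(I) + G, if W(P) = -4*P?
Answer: 65841811/28575459 - 190861*√1357/4071 ≈ -1724.8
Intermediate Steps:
I = -1/682 ≈ -0.0014663
G = 192593/83799 - 190861*√1357/4071 (G = 2 - (190861/(√(122589 - 121232)) - 74985/83799)/3 = 2 - (190861/(√1357) - 74985*1/83799)/3 = 2 - (190861*(√1357/1357) - 24995/27933)/3 = 2 - (190861*√1357/1357 - 24995/27933)/3 = 2 - (-24995/27933 + 190861*√1357/1357)/3 = 2 + (24995/83799 - 190861*√1357/4071) = 192593/83799 - 190861*√1357/4071 ≈ -1724.8)
W(I) + G = -4*(-1/682) + (192593/83799 - 190861*√1357/4071) = 2/341 + (192593/83799 - 190861*√1357/4071) = 65841811/28575459 - 190861*√1357/4071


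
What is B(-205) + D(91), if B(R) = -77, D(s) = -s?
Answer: -168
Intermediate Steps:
B(-205) + D(91) = -77 - 1*91 = -77 - 91 = -168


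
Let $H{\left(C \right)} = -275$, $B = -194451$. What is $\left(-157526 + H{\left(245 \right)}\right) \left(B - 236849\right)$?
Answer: $68059571300$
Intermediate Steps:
$\left(-157526 + H{\left(245 \right)}\right) \left(B - 236849\right) = \left(-157526 - 275\right) \left(-194451 - 236849\right) = \left(-157801\right) \left(-431300\right) = 68059571300$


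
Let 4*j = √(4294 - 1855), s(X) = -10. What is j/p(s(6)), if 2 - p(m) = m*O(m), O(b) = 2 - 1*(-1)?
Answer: 3*√271/128 ≈ 0.38583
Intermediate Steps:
O(b) = 3 (O(b) = 2 + 1 = 3)
p(m) = 2 - 3*m (p(m) = 2 - m*3 = 2 - 3*m)
j = 3*√271/4 (j = √(4294 - 1855)/4 = √2439/4 = (3*√271)/4 = 3*√271/4 ≈ 12.347)
j/p(s(6)) = (3*√271/4)/(2 - 3*(-10)) = (3*√271/4)/(2 + 30) = (3*√271/4)/32 = (3*√271/4)*(1/32) = 3*√271/128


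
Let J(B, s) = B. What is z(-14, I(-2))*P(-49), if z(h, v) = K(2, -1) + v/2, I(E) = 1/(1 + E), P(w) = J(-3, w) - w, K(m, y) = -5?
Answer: -253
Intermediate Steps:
P(w) = -3 - w
z(h, v) = -5 + v/2
z(-14, I(-2))*P(-49) = (-5 + 1/(2*(1 - 2)))*(-3 - 1*(-49)) = (-5 + (½)/(-1))*(-3 + 49) = (-5 + (½)*(-1))*46 = (-5 - ½)*46 = -11/2*46 = -253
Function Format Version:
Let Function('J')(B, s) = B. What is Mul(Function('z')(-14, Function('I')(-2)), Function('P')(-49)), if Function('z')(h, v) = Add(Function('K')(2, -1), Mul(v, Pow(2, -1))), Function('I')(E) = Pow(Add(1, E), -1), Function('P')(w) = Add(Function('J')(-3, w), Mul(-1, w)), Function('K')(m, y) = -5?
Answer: -253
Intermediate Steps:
Function('P')(w) = Add(-3, Mul(-1, w))
Function('z')(h, v) = Add(-5, Mul(Rational(1, 2), v)) (Function('z')(h, v) = Add(-5, Mul(v, Pow(2, -1))) = Add(-5, Mul(v, Rational(1, 2))) = Add(-5, Mul(Rational(1, 2), v)))
Mul(Function('z')(-14, Function('I')(-2)), Function('P')(-49)) = Mul(Add(-5, Mul(Rational(1, 2), Pow(Add(1, -2), -1))), Add(-3, Mul(-1, -49))) = Mul(Add(-5, Mul(Rational(1, 2), Pow(-1, -1))), Add(-3, 49)) = Mul(Add(-5, Mul(Rational(1, 2), -1)), 46) = Mul(Add(-5, Rational(-1, 2)), 46) = Mul(Rational(-11, 2), 46) = -253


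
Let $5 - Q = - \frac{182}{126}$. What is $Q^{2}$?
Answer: $\frac{3364}{81} \approx 41.531$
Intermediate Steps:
$Q = \frac{58}{9}$ ($Q = 5 - - \frac{182}{126} = 5 - \left(-182\right) \frac{1}{126} = 5 - - \frac{13}{9} = 5 + \frac{13}{9} = \frac{58}{9} \approx 6.4444$)
$Q^{2} = \left(\frac{58}{9}\right)^{2} = \frac{3364}{81}$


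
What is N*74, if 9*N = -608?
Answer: -44992/9 ≈ -4999.1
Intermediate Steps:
N = -608/9 (N = (1/9)*(-608) = -608/9 ≈ -67.556)
N*74 = -608/9*74 = -44992/9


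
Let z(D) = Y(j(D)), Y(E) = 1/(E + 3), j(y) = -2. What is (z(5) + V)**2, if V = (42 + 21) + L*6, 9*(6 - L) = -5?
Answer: 96100/9 ≈ 10678.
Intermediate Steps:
L = 59/9 (L = 6 - 1/9*(-5) = 6 + 5/9 = 59/9 ≈ 6.5556)
Y(E) = 1/(3 + E)
z(D) = 1 (z(D) = 1/(3 - 2) = 1/1 = 1)
V = 307/3 (V = (42 + 21) + (59/9)*6 = 63 + 118/3 = 307/3 ≈ 102.33)
(z(5) + V)**2 = (1 + 307/3)**2 = (310/3)**2 = 96100/9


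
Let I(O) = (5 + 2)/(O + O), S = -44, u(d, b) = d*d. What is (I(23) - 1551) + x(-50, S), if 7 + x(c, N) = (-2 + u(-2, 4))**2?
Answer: -71477/46 ≈ -1553.8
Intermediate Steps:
u(d, b) = d**2
I(O) = 7/(2*O) (I(O) = 7/((2*O)) = 7*(1/(2*O)) = 7/(2*O))
x(c, N) = -3 (x(c, N) = -7 + (-2 + (-2)**2)**2 = -7 + (-2 + 4)**2 = -7 + 2**2 = -7 + 4 = -3)
(I(23) - 1551) + x(-50, S) = ((7/2)/23 - 1551) - 3 = ((7/2)*(1/23) - 1551) - 3 = (7/46 - 1551) - 3 = -71339/46 - 3 = -71477/46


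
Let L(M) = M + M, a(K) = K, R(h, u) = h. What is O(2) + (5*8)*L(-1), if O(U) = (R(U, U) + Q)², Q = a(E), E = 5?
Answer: -31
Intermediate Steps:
Q = 5
L(M) = 2*M
O(U) = (5 + U)² (O(U) = (U + 5)² = (5 + U)²)
O(2) + (5*8)*L(-1) = (5 + 2)² + (5*8)*(2*(-1)) = 7² + 40*(-2) = 49 - 80 = -31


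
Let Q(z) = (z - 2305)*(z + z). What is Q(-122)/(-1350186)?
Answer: -98698/225031 ≈ -0.43860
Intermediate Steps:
Q(z) = 2*z*(-2305 + z) (Q(z) = (-2305 + z)*(2*z) = 2*z*(-2305 + z))
Q(-122)/(-1350186) = (2*(-122)*(-2305 - 122))/(-1350186) = (2*(-122)*(-2427))*(-1/1350186) = 592188*(-1/1350186) = -98698/225031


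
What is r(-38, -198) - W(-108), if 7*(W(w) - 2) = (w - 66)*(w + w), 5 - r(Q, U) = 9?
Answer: -37626/7 ≈ -5375.1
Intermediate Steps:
r(Q, U) = -4 (r(Q, U) = 5 - 1*9 = 5 - 9 = -4)
W(w) = 2 + 2*w*(-66 + w)/7 (W(w) = 2 + ((w - 66)*(w + w))/7 = 2 + ((-66 + w)*(2*w))/7 = 2 + (2*w*(-66 + w))/7 = 2 + 2*w*(-66 + w)/7)
r(-38, -198) - W(-108) = -4 - (2 - 132/7*(-108) + (2/7)*(-108)²) = -4 - (2 + 14256/7 + (2/7)*11664) = -4 - (2 + 14256/7 + 23328/7) = -4 - 1*37598/7 = -4 - 37598/7 = -37626/7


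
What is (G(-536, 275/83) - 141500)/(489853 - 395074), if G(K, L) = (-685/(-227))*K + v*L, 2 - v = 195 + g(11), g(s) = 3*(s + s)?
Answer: -2712643855/1785731139 ≈ -1.5191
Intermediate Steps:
g(s) = 6*s (g(s) = 3*(2*s) = 6*s)
v = -259 (v = 2 - (195 + 6*11) = 2 - (195 + 66) = 2 - 1*261 = 2 - 261 = -259)
G(K, L) = -259*L + 685*K/227 (G(K, L) = (-685/(-227))*K - 259*L = (-685*(-1/227))*K - 259*L = 685*K/227 - 259*L = -259*L + 685*K/227)
(G(-536, 275/83) - 141500)/(489853 - 395074) = ((-71225/83 + (685/227)*(-536)) - 141500)/(489853 - 395074) = ((-71225/83 - 367160/227) - 141500)/94779 = ((-259*275/83 - 367160/227) - 141500)*(1/94779) = ((-71225/83 - 367160/227) - 141500)*(1/94779) = (-46642355/18841 - 141500)*(1/94779) = -2712643855/18841*1/94779 = -2712643855/1785731139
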